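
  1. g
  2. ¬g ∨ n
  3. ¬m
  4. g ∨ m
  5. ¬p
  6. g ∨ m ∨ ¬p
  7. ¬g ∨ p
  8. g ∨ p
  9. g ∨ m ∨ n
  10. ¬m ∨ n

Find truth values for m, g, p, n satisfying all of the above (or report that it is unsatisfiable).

The formula is unsatisfiable.

Case p = True:
  Clause (¬p) is falsified — contradiction.
Case p = False:
  (g) forces g = True.
  Clause (¬g ∨ p) is falsified — contradiction.
Both cases fail, so the formula is unsatisfiable.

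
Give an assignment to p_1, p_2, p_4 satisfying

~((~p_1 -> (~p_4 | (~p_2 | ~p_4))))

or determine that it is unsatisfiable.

p_1 = False, p_2 = True, p_4 = True

  ~((~p_1 -> (~p_4 | (~p_2 | ~p_4)))) = True
    ~p_1 -> (~p_4 | (~p_2 | ~p_4)) = False
      ~p_1 = True
      ~p_4 | (~p_2 | ~p_4) = False
        ~p_4 = False
        ~p_2 | ~p_4 = False
          ~p_2 = False
          ~p_4 = False
The formula evaluates to True.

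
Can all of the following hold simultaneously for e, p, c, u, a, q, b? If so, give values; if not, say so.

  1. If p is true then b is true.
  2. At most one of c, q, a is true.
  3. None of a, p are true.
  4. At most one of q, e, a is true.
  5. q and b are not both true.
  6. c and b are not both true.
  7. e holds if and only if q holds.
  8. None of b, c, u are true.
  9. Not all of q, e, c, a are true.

e=F, p=F, c=F, u=F, a=F, q=F, b=F

  (1) p=F ⇒ b: vacuous ✓
  (2) {c, q, a}: 0 true — at most one ✓
  (3) {a, p}: 0 true — none ✓
  (4) {q, e, a}: 0 true — at most one ✓
  (5) q=F, b=F — not both ✓
  (6) c=F, b=F — not both ✓
  (7) e=F, q=F — same ✓
  (8) {b, c, u}: 0 true — none ✓
  (9) {q, e, c, a}: 0/4 true — not all ✓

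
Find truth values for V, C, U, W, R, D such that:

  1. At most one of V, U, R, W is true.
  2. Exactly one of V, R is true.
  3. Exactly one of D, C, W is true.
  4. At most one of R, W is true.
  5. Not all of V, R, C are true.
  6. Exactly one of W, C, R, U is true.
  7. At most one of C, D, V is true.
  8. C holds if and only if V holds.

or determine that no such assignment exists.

V=F, C=F, U=F, W=F, R=T, D=T

  (1) {V, U, R, W}: 1 true — at most one ✓
  (2) {V, R}: 1 true — exactly one ✓
  (3) {D, C, W}: 1 true — exactly one ✓
  (4) {R, W}: 1 true — at most one ✓
  (5) {V, R, C}: 1/3 true — not all ✓
  (6) {W, C, R, U}: 1 true — exactly one ✓
  (7) {C, D, V}: 1 true — at most one ✓
  (8) C=F, V=F — same ✓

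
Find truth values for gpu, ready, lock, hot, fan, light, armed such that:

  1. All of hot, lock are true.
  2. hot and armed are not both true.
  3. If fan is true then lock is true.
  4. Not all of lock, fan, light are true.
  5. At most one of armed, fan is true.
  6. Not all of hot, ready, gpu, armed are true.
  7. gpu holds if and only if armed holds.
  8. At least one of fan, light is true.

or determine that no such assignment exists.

gpu = False; ready = True; lock = True; hot = True; fan = True; light = False; armed = False

  (1) {hot, lock}: all 2 true ✓
  (2) hot=T, armed=F — not both ✓
  (3) fan=T ⇒ lock: T ✓
  (4) {lock, fan, light}: 2/3 true — not all ✓
  (5) {armed, fan}: 1 true — at most one ✓
  (6) {hot, ready, gpu, armed}: 2/4 true — not all ✓
  (7) gpu=F, armed=F — same ✓
  (8) {fan, light}: 1 true — at least one ✓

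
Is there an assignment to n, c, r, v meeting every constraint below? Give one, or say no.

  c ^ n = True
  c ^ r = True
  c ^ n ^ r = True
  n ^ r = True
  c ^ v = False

Adding constraints 1, 2, 4 mod 2: every variable appears an even number of times on the left, so the left side is 0.
But the right sides sum to 1 (mod 2). 0 ≠ 1 — the system is inconsistent.

The formula is unsatisfiable.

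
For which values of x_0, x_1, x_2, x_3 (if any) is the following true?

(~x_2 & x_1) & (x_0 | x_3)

x_0: True, x_1: True, x_2: False, x_3: True

  ~x_2 & x_1 = True
    ~x_2 = True
  x_0 | x_3 = True
Both conjuncts True, so the formula holds.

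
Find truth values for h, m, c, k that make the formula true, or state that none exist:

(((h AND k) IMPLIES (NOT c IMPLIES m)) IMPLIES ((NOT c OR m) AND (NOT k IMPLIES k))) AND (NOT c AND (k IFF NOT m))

h = False; m = False; c = False; k = True

  ((h AND k) IMPLIES (NOT c IMPLIES m)) IMPLIES ((NOT c OR m) AND (NOT k IMPLIES k)) = True
    (h AND k) IMPLIES (NOT c IMPLIES m) = True
      h AND k = False
      NOT c IMPLIES m = False
        NOT c = True
    (NOT c OR m) AND (NOT k IMPLIES k) = True
      NOT c OR m = True
        NOT c = True
      NOT k IMPLIES k = True
        NOT k = False
  NOT c AND (k IFF NOT m) = True
    NOT c = True
    k IFF NOT m = True
      NOT m = True
Both conjuncts True, so the formula holds.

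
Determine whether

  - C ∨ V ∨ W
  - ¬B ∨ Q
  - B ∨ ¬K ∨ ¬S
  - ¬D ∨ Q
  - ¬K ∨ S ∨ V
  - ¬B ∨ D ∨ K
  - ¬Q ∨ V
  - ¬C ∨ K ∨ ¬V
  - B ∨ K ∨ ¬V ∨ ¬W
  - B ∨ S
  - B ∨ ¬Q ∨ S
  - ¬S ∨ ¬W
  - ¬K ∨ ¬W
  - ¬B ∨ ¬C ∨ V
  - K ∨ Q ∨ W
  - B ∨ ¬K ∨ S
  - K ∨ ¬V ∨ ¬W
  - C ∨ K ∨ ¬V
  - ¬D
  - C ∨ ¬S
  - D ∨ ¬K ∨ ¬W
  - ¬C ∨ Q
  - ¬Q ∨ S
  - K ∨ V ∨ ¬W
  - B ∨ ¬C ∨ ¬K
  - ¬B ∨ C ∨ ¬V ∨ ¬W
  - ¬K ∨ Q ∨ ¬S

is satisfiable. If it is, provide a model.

Unit clause (¬D) forces D = False.
Set V = True.
Set Q = True.
  then (¬Q ∨ S) forces S = True.
  then (¬S ∨ ¬W) forces W = False.
  then (C ∨ ¬S) forces C = True.
  then (¬C ∨ K ∨ ¬V) forces K = True.
  then (B ∨ ¬C ∨ ¬K) forces B = True.
All clauses satisfied.

V=T, Q=T, K=T, S=T, D=F, B=T, W=F, C=T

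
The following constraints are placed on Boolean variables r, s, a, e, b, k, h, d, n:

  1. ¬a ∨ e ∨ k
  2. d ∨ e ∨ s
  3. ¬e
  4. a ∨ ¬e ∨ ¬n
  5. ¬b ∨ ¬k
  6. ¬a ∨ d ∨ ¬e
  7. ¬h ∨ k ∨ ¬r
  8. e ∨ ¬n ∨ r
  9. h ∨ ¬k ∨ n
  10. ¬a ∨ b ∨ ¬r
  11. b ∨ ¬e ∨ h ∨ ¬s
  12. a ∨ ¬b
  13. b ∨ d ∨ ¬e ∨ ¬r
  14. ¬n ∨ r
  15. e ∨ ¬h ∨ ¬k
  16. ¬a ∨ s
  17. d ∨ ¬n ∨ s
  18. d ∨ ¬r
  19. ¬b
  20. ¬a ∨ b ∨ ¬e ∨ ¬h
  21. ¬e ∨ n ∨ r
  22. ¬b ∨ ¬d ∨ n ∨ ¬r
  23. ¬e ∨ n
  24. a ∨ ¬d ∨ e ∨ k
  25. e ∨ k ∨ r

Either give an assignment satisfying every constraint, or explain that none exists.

r = True; s = False; a = False; e = False; b = False; k = True; h = False; d = True; n = True

Unit clause (¬e) forces e = False.
Unit clause (¬b) forces b = False.
Try r = False:
  (e ∨ ¬n ∨ r) forces n = False.
  (e ∨ k ∨ r) forces k = True.
  (h ∨ ¬k ∨ n) forces h = True.
  clause (e ∨ ¬h ∨ ¬k) is falsified — backtrack.
So r = True.
  then (¬a ∨ b ∨ ¬r) forces a = False.
  then (d ∨ ¬r) forces d = True.
  then (a ∨ ¬d ∨ e ∨ k) forces k = True.
  then (e ∨ ¬h ∨ ¬k) forces h = False.
  then (h ∨ ¬k ∨ n) forces n = True.
Set s = False.
All clauses satisfied.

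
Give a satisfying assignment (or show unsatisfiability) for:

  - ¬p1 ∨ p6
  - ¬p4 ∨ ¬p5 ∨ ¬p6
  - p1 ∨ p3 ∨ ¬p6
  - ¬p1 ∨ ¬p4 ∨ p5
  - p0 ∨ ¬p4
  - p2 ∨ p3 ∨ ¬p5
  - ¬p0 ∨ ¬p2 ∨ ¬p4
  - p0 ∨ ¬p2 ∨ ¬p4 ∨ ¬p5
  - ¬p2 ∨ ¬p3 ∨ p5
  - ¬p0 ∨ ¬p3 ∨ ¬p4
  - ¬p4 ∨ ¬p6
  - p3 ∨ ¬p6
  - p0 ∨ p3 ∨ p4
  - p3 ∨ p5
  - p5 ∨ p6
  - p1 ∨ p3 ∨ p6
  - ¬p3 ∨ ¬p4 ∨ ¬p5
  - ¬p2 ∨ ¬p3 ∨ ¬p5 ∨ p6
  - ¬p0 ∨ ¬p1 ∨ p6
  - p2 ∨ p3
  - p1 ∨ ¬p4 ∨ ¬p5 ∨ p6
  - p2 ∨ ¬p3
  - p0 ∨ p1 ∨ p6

p0: True, p1: False, p2: True, p3: True, p4: False, p5: True, p6: True

Set p0 = True.
Set p1 = False.
Try p2 = False:
  (p2 ∨ p3) forces p3 = True.
  clause (p2 ∨ ¬p3) is falsified — backtrack.
So p2 = True.
  then (¬p0 ∨ ¬p2 ∨ ¬p4) forces p4 = False.
Try p3 = False:
  (p1 ∨ p3 ∨ ¬p6) forces p6 = False.
  clause (p1 ∨ p3 ∨ p6) is falsified — backtrack.
So p3 = True.
  then (¬p2 ∨ ¬p3 ∨ p5) forces p5 = True.
  then (¬p2 ∨ ¬p3 ∨ ¬p5 ∨ p6) forces p6 = True.
All clauses satisfied.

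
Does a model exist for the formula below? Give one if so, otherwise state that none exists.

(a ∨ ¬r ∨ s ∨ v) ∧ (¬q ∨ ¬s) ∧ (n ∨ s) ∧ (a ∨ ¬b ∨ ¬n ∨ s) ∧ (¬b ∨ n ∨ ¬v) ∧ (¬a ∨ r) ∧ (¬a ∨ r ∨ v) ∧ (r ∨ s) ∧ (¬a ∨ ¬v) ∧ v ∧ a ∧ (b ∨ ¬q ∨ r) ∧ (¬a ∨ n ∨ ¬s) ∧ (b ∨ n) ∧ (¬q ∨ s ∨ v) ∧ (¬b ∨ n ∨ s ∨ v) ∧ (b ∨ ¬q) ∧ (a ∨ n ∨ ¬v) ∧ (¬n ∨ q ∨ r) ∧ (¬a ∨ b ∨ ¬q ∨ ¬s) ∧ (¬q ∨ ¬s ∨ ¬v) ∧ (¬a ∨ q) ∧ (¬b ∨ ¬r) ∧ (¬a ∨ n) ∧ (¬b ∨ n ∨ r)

Case v = True:
  (¬a ∨ ¬v) forces a = False.
  Clause (a) is falsified — contradiction.
Case v = False:
  Clause (v) is falsified — contradiction.
Both cases fail, so the formula is unsatisfiable.

The formula is unsatisfiable.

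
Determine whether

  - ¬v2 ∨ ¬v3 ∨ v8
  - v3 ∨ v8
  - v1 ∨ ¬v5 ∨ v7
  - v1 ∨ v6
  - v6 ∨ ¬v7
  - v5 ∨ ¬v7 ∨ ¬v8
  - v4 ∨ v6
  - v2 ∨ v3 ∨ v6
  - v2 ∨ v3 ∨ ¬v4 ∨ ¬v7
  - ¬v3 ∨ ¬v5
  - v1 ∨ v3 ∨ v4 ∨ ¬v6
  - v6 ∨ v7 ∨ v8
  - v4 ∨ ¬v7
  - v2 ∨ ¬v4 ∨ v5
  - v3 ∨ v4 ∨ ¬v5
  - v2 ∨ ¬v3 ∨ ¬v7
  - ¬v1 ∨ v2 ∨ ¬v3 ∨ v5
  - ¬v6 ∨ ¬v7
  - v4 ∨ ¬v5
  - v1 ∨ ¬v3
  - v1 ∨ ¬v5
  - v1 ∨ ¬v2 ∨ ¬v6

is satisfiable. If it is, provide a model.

Set v1 = True.
Set v2 = False.
Set v3 = False.
  then (v3 ∨ v8) forces v8 = True.
  then (v2 ∨ v3 ∨ v6) forces v6 = True.
  then (¬v6 ∨ ¬v7) forces v7 = False.
Set v4 = True.
  then (v2 ∨ ¬v4 ∨ v5) forces v5 = True.
All clauses satisfied.

v1 = True, v2 = False, v3 = False, v4 = True, v5 = True, v6 = True, v7 = False, v8 = True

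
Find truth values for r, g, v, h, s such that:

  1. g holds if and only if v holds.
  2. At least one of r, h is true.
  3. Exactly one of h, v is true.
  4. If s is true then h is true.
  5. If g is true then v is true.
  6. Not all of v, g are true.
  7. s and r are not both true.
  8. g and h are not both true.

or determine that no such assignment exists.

r=T; g=F; v=F; h=T; s=F

  (1) g=F, v=F — same ✓
  (2) {r, h}: 2 true — at least one ✓
  (3) {h, v}: 1 true — exactly one ✓
  (4) s=F ⇒ h: vacuous ✓
  (5) g=F ⇒ v: vacuous ✓
  (6) {v, g}: 0/2 true — not all ✓
  (7) s=F, r=T — not both ✓
  (8) g=F, h=T — not both ✓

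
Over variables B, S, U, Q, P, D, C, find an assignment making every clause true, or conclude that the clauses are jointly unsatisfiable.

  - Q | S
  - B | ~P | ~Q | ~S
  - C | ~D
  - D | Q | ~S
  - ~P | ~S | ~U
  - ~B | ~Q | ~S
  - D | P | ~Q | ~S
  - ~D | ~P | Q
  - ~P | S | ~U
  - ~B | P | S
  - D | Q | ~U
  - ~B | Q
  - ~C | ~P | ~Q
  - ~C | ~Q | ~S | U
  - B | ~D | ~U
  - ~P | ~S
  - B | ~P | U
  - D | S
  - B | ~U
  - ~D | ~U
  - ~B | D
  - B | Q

B = False; S = False; U = False; Q = True; P = False; D = True; C = True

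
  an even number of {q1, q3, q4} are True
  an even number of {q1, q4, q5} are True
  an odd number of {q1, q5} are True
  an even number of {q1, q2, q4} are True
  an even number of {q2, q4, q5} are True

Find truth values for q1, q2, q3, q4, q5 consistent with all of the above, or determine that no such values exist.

Unsatisfiable

Adding constraints 3, 4, 5 mod 2: every variable appears an even number of times on the left, so the left side is 0.
But the right sides sum to 1 (mod 2). 0 ≠ 1 — the system is inconsistent.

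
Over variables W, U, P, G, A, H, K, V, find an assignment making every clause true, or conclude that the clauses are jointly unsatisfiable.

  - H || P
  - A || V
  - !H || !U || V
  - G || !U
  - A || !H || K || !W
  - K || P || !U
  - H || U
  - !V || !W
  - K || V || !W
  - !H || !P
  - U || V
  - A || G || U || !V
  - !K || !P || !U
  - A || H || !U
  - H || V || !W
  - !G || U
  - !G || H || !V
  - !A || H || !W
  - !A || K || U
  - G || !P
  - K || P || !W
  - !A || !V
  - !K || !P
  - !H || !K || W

Set W = False.
Set U = True.
  then (G || !U) forces G = True.
Try P = False:
  (H || P) forces H = True.
  (!H || !U || V) forces V = True.
  (K || P || !U) forces K = True.
  clause (!H || !K || W) is falsified — backtrack.
So P = True.
  then (!H || !P) forces H = False.
  then (!K || !P || !U) forces K = False.
  then (A || H || !U) forces A = True.
  then (!G || H || !V) forces V = False.
All clauses satisfied.

W: False, U: True, P: True, G: True, A: True, H: False, K: False, V: False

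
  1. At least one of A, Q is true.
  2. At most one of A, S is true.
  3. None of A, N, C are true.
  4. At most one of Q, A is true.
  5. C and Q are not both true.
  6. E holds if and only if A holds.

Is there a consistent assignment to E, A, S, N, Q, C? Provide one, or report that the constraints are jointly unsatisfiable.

E=F, A=F, S=F, N=F, Q=T, C=F

  (1) {A, Q}: 1 true — at least one ✓
  (2) {A, S}: 0 true — at most one ✓
  (3) {A, N, C}: 0 true — none ✓
  (4) {Q, A}: 1 true — at most one ✓
  (5) C=F, Q=T — not both ✓
  (6) E=F, A=F — same ✓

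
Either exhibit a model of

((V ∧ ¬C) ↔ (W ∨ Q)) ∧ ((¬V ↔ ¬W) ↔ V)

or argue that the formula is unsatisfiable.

W = True, V = True, Q = True, C = False

  (V ∧ ¬C) ↔ (W ∨ Q) = True
    V ∧ ¬C = True
      ¬C = True
    W ∨ Q = True
  (¬V ↔ ¬W) ↔ V = True
    ¬V ↔ ¬W = True
      ¬V = False
      ¬W = False
Both conjuncts True, so the formula holds.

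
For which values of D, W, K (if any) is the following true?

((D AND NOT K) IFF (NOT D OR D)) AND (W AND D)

D=T, W=T, K=F

  (D AND NOT K) IFF (NOT D OR D) = True
    D AND NOT K = True
      NOT K = True
    NOT D OR D = True
      NOT D = False
  W AND D = True
Both conjuncts True, so the formula holds.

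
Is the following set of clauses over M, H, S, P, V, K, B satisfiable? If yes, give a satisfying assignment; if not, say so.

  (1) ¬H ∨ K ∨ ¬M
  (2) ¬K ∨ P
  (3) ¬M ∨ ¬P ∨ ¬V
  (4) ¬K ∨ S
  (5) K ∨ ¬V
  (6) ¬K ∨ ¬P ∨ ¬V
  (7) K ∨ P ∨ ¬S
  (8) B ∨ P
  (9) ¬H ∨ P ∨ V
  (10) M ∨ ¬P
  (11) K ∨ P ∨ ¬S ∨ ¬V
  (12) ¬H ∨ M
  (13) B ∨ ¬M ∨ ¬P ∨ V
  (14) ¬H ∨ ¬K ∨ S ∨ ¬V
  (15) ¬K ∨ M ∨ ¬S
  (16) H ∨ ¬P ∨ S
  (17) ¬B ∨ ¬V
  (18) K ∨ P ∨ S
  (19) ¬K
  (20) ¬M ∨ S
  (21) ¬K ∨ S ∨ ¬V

Unit clause (¬K) forces K = False.
In (K ∨ ¬V) only ¬V is left, so V = False.
Try M = False:
  (M ∨ ¬P) forces P = False.
  (K ∨ P ∨ ¬S) forces S = False.
  clause (K ∨ P ∨ S) is falsified — backtrack.
So M = True.
  then (¬H ∨ K ∨ ¬M) forces H = False.
  then (¬M ∨ S) forces S = True.
  then (K ∨ P ∨ ¬S) forces P = True.
  then (B ∨ ¬M ∨ ¬P ∨ V) forces B = True.
All clauses satisfied.

M = True; H = False; S = True; P = True; V = False; K = False; B = True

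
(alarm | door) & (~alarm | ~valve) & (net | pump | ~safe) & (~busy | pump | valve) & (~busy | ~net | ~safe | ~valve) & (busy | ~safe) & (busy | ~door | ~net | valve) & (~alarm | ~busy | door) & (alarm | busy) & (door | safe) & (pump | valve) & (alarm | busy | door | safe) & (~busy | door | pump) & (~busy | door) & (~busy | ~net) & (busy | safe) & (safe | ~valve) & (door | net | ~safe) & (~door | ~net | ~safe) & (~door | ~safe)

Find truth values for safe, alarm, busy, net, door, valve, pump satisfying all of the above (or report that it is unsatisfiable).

Try safe = True:
  (busy | ~safe) forces busy = True.
  (~busy | door) forces door = True.
  clause (~door | ~safe) is falsified — backtrack.
So safe = False.
  then (door | safe) forces door = True.
  then (busy | safe) forces busy = True.
  then (safe | ~valve) forces valve = False.
  then (~busy | pump | valve) forces pump = True.
  then (~busy | ~net) forces net = False.
Set alarm = True.
All clauses satisfied.

safe = False, alarm = True, busy = True, net = False, door = True, valve = False, pump = True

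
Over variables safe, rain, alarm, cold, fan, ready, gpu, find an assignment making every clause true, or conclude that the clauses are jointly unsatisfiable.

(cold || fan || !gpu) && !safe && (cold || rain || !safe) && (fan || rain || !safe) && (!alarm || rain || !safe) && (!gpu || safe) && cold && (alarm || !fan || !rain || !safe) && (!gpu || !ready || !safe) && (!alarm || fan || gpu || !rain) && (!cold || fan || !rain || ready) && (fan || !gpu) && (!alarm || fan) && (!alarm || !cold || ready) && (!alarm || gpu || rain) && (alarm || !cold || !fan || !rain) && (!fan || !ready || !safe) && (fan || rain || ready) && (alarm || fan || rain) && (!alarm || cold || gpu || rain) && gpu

Unsatisfiable — no assignment works.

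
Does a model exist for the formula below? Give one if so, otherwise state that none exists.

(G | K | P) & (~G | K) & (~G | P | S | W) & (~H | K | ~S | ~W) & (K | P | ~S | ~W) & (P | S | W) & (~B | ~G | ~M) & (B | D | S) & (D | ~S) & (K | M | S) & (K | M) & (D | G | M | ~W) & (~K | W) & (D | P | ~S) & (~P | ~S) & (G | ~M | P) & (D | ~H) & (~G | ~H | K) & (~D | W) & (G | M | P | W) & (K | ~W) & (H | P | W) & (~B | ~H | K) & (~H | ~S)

B = True, K = True, S = False, P = True, D = False, H = False, G = True, M = False, W = True

Set B = True.
Set K = True.
  then (~K | W) forces W = True.
Set S = False.
Set P = True.
Set D = False.
  then (D | ~H) forces H = False.
Set G = True.
  then (~B | ~G | ~M) forces M = False.
All clauses satisfied.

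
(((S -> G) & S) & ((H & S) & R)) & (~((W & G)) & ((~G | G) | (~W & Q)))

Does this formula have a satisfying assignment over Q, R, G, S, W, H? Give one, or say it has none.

Q: True; R: True; G: True; S: True; W: False; H: True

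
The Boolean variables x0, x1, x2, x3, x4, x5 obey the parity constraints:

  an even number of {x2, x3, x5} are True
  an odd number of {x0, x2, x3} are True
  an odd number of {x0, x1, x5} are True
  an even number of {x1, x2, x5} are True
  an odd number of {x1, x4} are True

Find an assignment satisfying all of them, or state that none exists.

x0=T; x1=F; x2=F; x3=F; x4=T; x5=F

{x2, x3, x5}: 0 true → even ✓
{x0, x2, x3}: 1 true → odd ✓
{x0, x1, x5}: 1 true → odd ✓
{x1, x2, x5}: 0 true → even ✓
{x1, x4}: 1 true → odd ✓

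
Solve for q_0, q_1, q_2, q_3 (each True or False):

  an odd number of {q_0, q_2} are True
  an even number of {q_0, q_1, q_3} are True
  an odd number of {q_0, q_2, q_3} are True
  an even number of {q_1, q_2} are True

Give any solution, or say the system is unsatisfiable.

Adding constraints 2, 3, 4 mod 2: every variable appears an even number of times on the left, so the left side is 0.
But the right sides sum to 1 (mod 2). 0 ≠ 1 — the system is inconsistent.

Unsatisfiable — no assignment works.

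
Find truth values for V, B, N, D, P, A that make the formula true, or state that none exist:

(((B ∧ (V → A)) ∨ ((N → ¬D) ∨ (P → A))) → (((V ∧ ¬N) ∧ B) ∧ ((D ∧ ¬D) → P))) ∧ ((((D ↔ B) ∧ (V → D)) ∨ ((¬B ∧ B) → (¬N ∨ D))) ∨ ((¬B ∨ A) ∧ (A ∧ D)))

V = True, B = False, N = True, D = True, P = True, A = False

  ((B ∧ (V → A)) ∨ ((N → ¬D) ∨ (P → A))) → (((V ∧ ¬N) ∧ B) ∧ ((D ∧ ¬D) → P)) = True
    (B ∧ (V → A)) ∨ ((N → ¬D) ∨ (P → A)) = False
      B ∧ (V → A) = False
        V → A = False
      (N → ¬D) ∨ (P → A) = False
        N → ¬D = False
          ¬D = False
        P → A = False
    ((V ∧ ¬N) ∧ B) ∧ ((D ∧ ¬D) → P) = False
      (V ∧ ¬N) ∧ B = False
        V ∧ ¬N = False
          ¬N = False
      (D ∧ ¬D) → P = True
        D ∧ ¬D = False
          ¬D = False
  (((D ↔ B) ∧ (V → D)) ∨ ((¬B ∧ B) → (¬N ∨ D))) ∨ ((¬B ∨ A) ∧ (A ∧ D)) = True
    ((D ↔ B) ∧ (V → D)) ∨ ((¬B ∧ B) → (¬N ∨ D)) = True
      (D ↔ B) ∧ (V → D) = False
        D ↔ B = False
        V → D = True
      (¬B ∧ B) → (¬N ∨ D) = True
        ¬B ∧ B = False
          ¬B = True
        ¬N ∨ D = True
          ¬N = False
    (¬B ∨ A) ∧ (A ∧ D) = False
      ¬B ∨ A = True
        ¬B = True
      A ∧ D = False
Both conjuncts True, so the formula holds.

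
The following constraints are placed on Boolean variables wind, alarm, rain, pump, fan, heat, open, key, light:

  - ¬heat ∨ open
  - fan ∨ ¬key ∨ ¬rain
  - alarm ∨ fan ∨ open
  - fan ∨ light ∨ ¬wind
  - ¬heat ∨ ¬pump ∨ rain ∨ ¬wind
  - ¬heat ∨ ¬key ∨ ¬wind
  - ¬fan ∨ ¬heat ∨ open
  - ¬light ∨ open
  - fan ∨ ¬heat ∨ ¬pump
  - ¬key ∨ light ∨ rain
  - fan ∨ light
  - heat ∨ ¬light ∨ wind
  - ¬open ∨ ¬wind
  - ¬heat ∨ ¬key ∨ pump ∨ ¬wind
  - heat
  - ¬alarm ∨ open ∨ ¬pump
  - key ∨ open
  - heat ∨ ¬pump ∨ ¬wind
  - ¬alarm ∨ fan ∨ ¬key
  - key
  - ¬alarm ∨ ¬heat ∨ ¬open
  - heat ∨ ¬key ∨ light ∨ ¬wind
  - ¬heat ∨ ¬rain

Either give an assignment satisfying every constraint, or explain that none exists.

wind: False; alarm: False; rain: False; pump: False; fan: False; heat: True; open: True; key: True; light: True

Unit clause (heat) forces heat = True.
Unit clause (key) forces key = True.
In (¬heat ∨ ¬rain) only ¬rain is left, so rain = False.
In (¬heat ∨ open) only open is left, so open = True.
In (¬heat ∨ ¬key ∨ ¬wind) only ¬wind is left, so wind = False.
In (¬key ∨ light ∨ rain) only light is left, so light = True.
In (¬alarm ∨ ¬heat ∨ ¬open) only ¬alarm is left, so alarm = False.
Set pump = False.
Set fan = False.
All clauses satisfied.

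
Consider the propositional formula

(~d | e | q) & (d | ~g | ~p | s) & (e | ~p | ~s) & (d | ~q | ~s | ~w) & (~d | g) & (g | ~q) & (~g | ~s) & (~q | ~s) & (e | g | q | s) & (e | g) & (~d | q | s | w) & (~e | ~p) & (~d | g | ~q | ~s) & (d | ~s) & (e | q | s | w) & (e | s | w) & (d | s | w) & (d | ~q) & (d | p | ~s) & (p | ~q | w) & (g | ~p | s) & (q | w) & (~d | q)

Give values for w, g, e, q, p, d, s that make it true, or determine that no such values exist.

w = True, g = True, e = False, q = False, p = False, d = False, s = False

Set w = True.
Set g = True.
  then (~g | ~s) forces s = False.
Set e = False.
Set q = False.
  then (~d | e | q) forces d = False.
  then (d | ~g | ~p | s) forces p = False.
All clauses satisfied.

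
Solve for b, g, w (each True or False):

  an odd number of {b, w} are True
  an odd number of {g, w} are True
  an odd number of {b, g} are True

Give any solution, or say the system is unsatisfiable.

The formula is unsatisfiable.

Adding constraints 1, 2, 3 mod 2: every variable appears an even number of times on the left, so the left side is 0.
But the right sides sum to 1 (mod 2). 0 ≠ 1 — the system is inconsistent.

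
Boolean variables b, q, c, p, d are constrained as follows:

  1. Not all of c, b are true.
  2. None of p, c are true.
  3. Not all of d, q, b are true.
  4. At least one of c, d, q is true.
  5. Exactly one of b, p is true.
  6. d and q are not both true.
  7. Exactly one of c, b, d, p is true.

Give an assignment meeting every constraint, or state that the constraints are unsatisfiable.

b = True, q = True, c = False, p = False, d = False

  (1) {c, b}: 1/2 true — not all ✓
  (2) {p, c}: 0 true — none ✓
  (3) {d, q, b}: 2/3 true — not all ✓
  (4) {c, d, q}: 1 true — at least one ✓
  (5) {b, p}: 1 true — exactly one ✓
  (6) d=F, q=T — not both ✓
  (7) {c, b, d, p}: 1 true — exactly one ✓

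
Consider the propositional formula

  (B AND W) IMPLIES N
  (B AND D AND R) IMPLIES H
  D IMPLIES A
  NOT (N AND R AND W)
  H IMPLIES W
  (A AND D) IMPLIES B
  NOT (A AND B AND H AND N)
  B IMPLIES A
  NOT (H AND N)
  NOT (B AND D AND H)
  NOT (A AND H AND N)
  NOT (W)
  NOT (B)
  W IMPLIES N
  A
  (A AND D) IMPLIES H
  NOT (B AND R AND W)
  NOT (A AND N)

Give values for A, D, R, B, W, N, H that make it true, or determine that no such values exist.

Unit clause (NOT B) forces B = False.
Unit clause (NOT W) forces W = False.
In (NOT H OR W) only NOT H is left, so H = False.
Unit clause (A) forces A = True.
In (NOT A OR NOT D OR H) only NOT D is left, so D = False.
In (NOT A OR NOT N) only NOT N is left, so N = False.
Set R = False.
All clauses satisfied.

A = True, D = False, R = False, B = False, W = False, N = False, H = False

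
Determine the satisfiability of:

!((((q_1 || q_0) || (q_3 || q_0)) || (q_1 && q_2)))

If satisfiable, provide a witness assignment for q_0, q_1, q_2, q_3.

q_0=F; q_1=F; q_2=T; q_3=F

  !((((q_1 || q_0) || (q_3 || q_0)) || (q_1 && q_2))) = True
    ((q_1 || q_0) || (q_3 || q_0)) || (q_1 && q_2) = False
      (q_1 || q_0) || (q_3 || q_0) = False
        q_1 || q_0 = False
        q_3 || q_0 = False
      q_1 && q_2 = False
The formula evaluates to True.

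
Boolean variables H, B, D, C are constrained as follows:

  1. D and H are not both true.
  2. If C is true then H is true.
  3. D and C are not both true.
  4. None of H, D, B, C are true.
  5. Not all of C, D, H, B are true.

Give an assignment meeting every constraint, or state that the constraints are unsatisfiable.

H = False, B = False, D = False, C = False

  (1) D=F, H=F — not both ✓
  (2) C=F ⇒ H: vacuous ✓
  (3) D=F, C=F — not both ✓
  (4) {H, D, B, C}: 0 true — none ✓
  (5) {C, D, H, B}: 0/4 true — not all ✓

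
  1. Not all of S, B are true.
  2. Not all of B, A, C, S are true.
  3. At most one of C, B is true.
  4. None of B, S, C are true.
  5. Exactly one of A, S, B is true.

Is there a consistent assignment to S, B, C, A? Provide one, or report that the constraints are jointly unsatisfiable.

S: False, B: False, C: False, A: True

  (1) {S, B}: 0/2 true — not all ✓
  (2) {B, A, C, S}: 1/4 true — not all ✓
  (3) {C, B}: 0 true — at most one ✓
  (4) {B, S, C}: 0 true — none ✓
  (5) {A, S, B}: 1 true — exactly one ✓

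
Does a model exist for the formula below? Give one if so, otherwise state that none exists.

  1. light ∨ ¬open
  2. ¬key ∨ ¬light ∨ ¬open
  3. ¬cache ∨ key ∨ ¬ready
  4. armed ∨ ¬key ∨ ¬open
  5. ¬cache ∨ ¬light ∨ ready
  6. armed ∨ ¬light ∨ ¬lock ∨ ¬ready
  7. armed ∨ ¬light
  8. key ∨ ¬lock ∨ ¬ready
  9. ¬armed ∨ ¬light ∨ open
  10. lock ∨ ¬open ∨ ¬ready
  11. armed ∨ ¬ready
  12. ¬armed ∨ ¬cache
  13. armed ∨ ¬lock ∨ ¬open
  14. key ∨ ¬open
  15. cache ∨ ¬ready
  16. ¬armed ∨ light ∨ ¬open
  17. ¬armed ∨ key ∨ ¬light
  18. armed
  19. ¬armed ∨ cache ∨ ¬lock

Unit clause (armed) forces armed = True.
In (¬armed ∨ ¬cache) only ¬cache is left, so cache = False.
In (cache ∨ ¬ready) only ¬ready is left, so ready = False.
In (¬armed ∨ cache ∨ ¬lock) only ¬lock is left, so lock = False.
Set key = True.
Try open = True:
  (light ∨ ¬open) forces light = True.
  clause (¬key ∨ ¬light ∨ ¬open) is falsified — backtrack.
So open = False.
  then (¬armed ∨ ¬light ∨ open) forces light = False.
All clauses satisfied.

cache: False, lock: False, ready: False, key: True, armed: True, open: False, light: False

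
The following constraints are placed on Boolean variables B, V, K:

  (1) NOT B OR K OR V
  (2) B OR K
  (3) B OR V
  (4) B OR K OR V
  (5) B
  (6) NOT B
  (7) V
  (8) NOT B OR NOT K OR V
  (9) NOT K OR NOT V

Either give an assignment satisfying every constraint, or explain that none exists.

Case B = True:
  Clause (NOT B) is falsified — contradiction.
Case B = False:
  Clause (B) is falsified — contradiction.
Both cases fail, so the formula is unsatisfiable.

No satisfying assignment exists.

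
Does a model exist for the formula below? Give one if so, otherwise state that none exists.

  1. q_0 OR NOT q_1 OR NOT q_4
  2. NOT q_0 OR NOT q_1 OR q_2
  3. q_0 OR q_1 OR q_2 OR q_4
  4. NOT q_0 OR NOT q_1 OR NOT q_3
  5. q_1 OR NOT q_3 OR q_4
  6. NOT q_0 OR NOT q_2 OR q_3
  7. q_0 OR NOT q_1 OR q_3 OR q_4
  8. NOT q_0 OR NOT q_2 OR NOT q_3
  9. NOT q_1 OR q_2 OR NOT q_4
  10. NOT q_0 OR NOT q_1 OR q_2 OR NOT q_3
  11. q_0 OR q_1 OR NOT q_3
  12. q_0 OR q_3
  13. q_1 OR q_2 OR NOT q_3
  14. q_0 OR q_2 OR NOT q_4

q_0 = False, q_1 = True, q_2 = True, q_3 = True, q_4 = False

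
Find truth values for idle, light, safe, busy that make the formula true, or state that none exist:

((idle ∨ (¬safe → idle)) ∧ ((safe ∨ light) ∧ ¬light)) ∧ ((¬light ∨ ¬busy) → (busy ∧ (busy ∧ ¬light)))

idle = False; light = False; safe = True; busy = True

  (idle ∨ (¬safe → idle)) ∧ ((safe ∨ light) ∧ ¬light) = True
    idle ∨ (¬safe → idle) = True
      ¬safe → idle = True
        ¬safe = False
    (safe ∨ light) ∧ ¬light = True
      safe ∨ light = True
      ¬light = True
  (¬light ∨ ¬busy) → (busy ∧ (busy ∧ ¬light)) = True
    ¬light ∨ ¬busy = True
      ¬light = True
      ¬busy = False
    busy ∧ (busy ∧ ¬light) = True
      busy ∧ ¬light = True
        ¬light = True
Both conjuncts True, so the formula holds.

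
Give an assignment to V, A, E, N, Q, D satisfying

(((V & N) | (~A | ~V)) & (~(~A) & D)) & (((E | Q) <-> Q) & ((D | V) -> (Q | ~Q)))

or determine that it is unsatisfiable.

V: False, A: True, E: True, N: True, Q: True, D: True

  ((V & N) | (~A | ~V)) & (~(~A) & D) = True
    (V & N) | (~A | ~V) = True
      V & N = False
      ~A | ~V = True
        ~A = False
        ~V = True
    ~(~A) & D = True
      ~(~A) = True
        ~A = False
  ((E | Q) <-> Q) & ((D | V) -> (Q | ~Q)) = True
    (E | Q) <-> Q = True
      E | Q = True
    (D | V) -> (Q | ~Q) = True
      D | V = True
      Q | ~Q = True
        ~Q = False
Both conjuncts True, so the formula holds.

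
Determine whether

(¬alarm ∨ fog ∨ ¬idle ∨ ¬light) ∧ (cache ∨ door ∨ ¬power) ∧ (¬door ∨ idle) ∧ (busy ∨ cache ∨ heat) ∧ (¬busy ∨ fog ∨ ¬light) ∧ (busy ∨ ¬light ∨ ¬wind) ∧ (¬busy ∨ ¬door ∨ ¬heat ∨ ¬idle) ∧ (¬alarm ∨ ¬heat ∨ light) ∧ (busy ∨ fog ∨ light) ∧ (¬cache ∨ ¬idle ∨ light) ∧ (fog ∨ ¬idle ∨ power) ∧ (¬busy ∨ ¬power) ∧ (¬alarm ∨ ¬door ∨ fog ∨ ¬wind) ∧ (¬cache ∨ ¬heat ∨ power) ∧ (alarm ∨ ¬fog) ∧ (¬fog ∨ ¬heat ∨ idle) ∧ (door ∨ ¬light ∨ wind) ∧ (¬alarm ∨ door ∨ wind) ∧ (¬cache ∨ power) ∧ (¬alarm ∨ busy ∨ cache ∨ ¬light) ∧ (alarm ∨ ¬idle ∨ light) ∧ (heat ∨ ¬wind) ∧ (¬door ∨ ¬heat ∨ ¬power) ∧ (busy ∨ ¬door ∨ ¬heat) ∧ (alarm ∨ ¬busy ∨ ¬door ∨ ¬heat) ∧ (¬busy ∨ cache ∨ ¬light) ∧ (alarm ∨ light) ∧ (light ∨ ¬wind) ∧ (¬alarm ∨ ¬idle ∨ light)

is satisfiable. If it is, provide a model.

Set heat = False.
  then (heat ∨ ¬wind) forces wind = False.
Set door = True.
  then (¬door ∨ idle) forces idle = True.
Set light = True.
Set fog = True.
  then (alarm ∨ ¬fog) forces alarm = True.
Try cache = False:
  (busy ∨ cache ∨ heat) forces busy = True.
  clause (¬busy ∨ cache ∨ ¬light) is falsified — backtrack.
So cache = True.
  then (¬cache ∨ power) forces power = True.
  then (¬busy ∨ ¬power) forces busy = False.
All clauses satisfied.

heat = False; door = True; light = True; wind = False; fog = True; cache = True; busy = False; power = True; alarm = True; idle = True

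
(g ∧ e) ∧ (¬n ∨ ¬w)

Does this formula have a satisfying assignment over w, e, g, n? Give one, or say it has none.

w = False, e = True, g = True, n = False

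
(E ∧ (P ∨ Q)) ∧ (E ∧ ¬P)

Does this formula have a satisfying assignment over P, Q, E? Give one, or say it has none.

P: False; Q: True; E: True

  E ∧ (P ∨ Q) = True
    P ∨ Q = True
  E ∧ ¬P = True
    ¬P = True
Both conjuncts True, so the formula holds.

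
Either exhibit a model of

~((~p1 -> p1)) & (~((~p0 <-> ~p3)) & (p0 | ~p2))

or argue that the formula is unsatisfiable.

p0 = True; p1 = False; p2 = True; p3 = False

  ~((~p1 -> p1)) = True
    ~p1 -> p1 = False
      ~p1 = True
  ~((~p0 <-> ~p3)) & (p0 | ~p2) = True
    ~((~p0 <-> ~p3)) = True
      ~p0 <-> ~p3 = False
        ~p0 = False
        ~p3 = True
    p0 | ~p2 = True
      ~p2 = False
Both conjuncts True, so the formula holds.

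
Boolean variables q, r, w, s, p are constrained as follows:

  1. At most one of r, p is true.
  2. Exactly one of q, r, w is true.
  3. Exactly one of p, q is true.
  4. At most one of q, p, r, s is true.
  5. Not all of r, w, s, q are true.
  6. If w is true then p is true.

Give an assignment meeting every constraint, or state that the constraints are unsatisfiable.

q: True, r: False, w: False, s: False, p: False

  (1) {r, p}: 0 true — at most one ✓
  (2) {q, r, w}: 1 true — exactly one ✓
  (3) {p, q}: 1 true — exactly one ✓
  (4) {q, p, r, s}: 1 true — at most one ✓
  (5) {r, w, s, q}: 1/4 true — not all ✓
  (6) w=F ⇒ p: vacuous ✓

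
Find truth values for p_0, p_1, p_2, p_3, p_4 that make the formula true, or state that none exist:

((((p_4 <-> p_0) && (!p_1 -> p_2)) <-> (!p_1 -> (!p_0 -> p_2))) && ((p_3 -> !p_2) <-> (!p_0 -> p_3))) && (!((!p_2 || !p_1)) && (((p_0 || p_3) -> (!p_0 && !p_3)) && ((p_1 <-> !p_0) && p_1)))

UNSATISFIABLE

Case p_1 = True: the formula simplifies to ((p_4 <-> p_0) && ((p_3 -> !p_2) <-> (!p_0 -> p_3))) && (!(!p_2) && (((p_0 || p_3) -> (!p_0 && !p_3)) && !p_0)).
  p_3 = True: the conjunct (p_0 || p_3) -> (!p_0 && !p_3) becomes (p_0 || True) -> (!p_0 && False) = False.
  p_3 = False: simplifies to ((p_4 <-> p_0) && p_0) && (!(!p_2) && ((p_0 -> !p_0) && !p_0)).
    p_0 = True: the conjunct p_0 -> !p_0 becomes True -> !True = False.
    p_0 = False: the conjunct p_0 is False.
Case p_1 = False: the conjunct !((!p_2 || !p_1)) becomes !((!p_2 || True)) = False.
Both cases fail — unsatisfiable.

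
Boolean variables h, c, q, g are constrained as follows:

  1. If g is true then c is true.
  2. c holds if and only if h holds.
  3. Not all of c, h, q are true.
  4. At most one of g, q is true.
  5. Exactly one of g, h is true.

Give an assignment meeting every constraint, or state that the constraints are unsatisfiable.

h: True, c: True, q: False, g: False

  (1) g=F ⇒ c: vacuous ✓
  (2) c=T, h=T — same ✓
  (3) {c, h, q}: 2/3 true — not all ✓
  (4) {g, q}: 0 true — at most one ✓
  (5) {g, h}: 1 true — exactly one ✓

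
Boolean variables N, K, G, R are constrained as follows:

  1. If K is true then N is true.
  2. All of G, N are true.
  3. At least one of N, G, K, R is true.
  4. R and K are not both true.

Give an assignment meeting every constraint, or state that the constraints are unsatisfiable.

N: True; K: False; G: True; R: True

  (1) K=F ⇒ N: vacuous ✓
  (2) {G, N}: all 2 true ✓
  (3) {N, G, K, R}: 3 true — at least one ✓
  (4) R=T, K=F — not both ✓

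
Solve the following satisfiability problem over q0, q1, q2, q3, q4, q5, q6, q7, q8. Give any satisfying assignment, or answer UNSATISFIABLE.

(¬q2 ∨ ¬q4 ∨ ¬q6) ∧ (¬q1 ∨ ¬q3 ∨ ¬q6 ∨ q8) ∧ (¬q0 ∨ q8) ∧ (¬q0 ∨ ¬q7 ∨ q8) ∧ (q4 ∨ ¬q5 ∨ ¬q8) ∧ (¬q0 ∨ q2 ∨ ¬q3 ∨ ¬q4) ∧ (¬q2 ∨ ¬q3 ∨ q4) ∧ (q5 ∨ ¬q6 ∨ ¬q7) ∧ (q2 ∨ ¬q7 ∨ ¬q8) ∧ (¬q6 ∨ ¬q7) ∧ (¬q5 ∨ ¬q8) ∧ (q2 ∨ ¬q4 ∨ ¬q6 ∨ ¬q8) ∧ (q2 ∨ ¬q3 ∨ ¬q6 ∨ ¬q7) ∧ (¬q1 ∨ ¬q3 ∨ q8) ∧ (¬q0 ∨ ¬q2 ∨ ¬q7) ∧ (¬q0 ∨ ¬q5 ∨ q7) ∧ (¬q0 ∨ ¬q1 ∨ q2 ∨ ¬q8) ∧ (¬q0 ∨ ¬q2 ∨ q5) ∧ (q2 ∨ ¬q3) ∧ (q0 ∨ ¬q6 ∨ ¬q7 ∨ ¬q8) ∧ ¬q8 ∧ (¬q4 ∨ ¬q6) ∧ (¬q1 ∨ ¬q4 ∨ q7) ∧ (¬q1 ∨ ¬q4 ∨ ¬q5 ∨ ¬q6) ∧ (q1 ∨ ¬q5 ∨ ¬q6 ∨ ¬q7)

q0 = False, q1 = False, q2 = True, q3 = False, q4 = False, q5 = True, q6 = False, q7 = True, q8 = False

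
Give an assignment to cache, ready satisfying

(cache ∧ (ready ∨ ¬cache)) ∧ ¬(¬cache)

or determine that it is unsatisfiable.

cache: True, ready: True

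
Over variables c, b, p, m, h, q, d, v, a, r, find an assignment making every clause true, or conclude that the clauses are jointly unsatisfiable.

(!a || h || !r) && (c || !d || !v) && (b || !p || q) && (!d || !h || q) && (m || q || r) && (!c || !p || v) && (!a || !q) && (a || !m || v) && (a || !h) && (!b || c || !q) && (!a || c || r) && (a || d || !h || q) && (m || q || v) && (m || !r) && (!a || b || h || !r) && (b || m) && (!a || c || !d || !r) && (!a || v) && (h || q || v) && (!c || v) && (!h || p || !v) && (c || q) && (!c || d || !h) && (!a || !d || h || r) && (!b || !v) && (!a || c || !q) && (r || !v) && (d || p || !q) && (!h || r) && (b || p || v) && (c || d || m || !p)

Set c = True.
  then (!c || v) forces v = True.
  then (!b || !v) forces b = False.
  then (r || !v) forces r = True.
  then (m || !r) forces m = True.
Set p = False.
  then (!h || p || !v) forces h = False.
  then (!a || h || !r) forces a = False.
Set q = False.
Set d = True.
All clauses satisfied.

c = True; b = False; p = False; m = True; h = False; q = False; d = True; v = True; a = False; r = True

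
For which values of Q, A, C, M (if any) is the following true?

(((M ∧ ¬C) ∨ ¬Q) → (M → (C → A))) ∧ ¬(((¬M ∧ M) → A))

UNSATISFIABLE

The conjunct ¬(((¬M ∧ M) → A)) is unsatisfiable on its own:
  A=F, M=F: evaluates to False.
  A=F, M=T: evaluates to False.
  A=T, M=F: evaluates to False.
  A=T, M=T: evaluates to False.
So the whole conjunction is unsatisfiable.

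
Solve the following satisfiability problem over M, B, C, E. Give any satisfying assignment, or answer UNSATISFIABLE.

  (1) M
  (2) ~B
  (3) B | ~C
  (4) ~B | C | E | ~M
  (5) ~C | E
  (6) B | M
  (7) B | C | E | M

Unit clause (M) forces M = True.
Unit clause (~B) forces B = False.
In (B | ~C) only ~C is left, so C = False.
Set E = True.
Check each clause:
  (M): M holds.
  (~B): ~B holds.
  (B | ~C): ~C holds.
  (~B | C | E | ~M): ~B holds.
  (~C | E): ~C holds.
  (B | M): M holds.
  (B | C | E | M): E holds.
All clauses satisfied.

M=T, B=F, C=F, E=T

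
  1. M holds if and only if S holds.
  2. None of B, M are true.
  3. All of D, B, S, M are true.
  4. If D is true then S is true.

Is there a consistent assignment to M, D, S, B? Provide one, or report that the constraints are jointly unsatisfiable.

Case M = True:
  Constraint (2) is violated (M=T) — contradiction.
Case M = False:
  Constraint (3) is violated (M=F) — contradiction.
Both cases fail — unsatisfiable.

The formula is unsatisfiable.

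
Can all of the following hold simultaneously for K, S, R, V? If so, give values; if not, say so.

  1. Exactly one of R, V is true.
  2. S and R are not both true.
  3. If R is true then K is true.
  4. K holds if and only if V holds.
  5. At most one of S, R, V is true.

K: True, S: False, R: False, V: True

  (1) {R, V}: 1 true — exactly one ✓
  (2) S=F, R=F — not both ✓
  (3) R=F ⇒ K: vacuous ✓
  (4) K=T, V=T — same ✓
  (5) {S, R, V}: 1 true — at most one ✓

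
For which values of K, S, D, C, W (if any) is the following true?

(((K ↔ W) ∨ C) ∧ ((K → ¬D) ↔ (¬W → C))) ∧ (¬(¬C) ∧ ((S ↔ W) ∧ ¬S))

K=F, S=F, D=F, C=T, W=F

  ((K ↔ W) ∨ C) ∧ ((K → ¬D) ↔ (¬W → C)) = True
    (K ↔ W) ∨ C = True
      K ↔ W = True
    (K → ¬D) ↔ (¬W → C) = True
      K → ¬D = True
        ¬D = True
      ¬W → C = True
        ¬W = True
  ¬(¬C) ∧ ((S ↔ W) ∧ ¬S) = True
    ¬(¬C) = True
      ¬C = False
    (S ↔ W) ∧ ¬S = True
      S ↔ W = True
      ¬S = True
Both conjuncts True, so the formula holds.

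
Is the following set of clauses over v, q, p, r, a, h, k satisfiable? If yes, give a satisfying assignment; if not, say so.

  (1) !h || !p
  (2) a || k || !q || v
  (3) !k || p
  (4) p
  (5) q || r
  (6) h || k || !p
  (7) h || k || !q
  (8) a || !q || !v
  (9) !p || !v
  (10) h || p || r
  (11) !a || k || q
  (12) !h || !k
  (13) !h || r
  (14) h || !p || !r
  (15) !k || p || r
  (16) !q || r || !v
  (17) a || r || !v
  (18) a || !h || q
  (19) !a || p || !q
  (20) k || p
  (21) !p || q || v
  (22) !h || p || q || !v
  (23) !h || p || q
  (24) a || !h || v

v = False, q = True, p = True, r = False, a = True, h = False, k = True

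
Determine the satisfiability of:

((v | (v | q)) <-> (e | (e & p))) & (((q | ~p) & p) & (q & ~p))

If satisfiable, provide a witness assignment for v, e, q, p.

The formula is unsatisfiable.

Case p = True: the conjunct ~p is False.
Case p = False: the conjunct p is False.
Both cases fail — unsatisfiable.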